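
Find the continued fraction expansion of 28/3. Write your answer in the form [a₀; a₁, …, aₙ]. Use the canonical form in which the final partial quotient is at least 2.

[9; 3]

Run the Euclidean algorithm, recording each quotient:
28 ÷ 3 → quotient 9, remainder 1
3 ÷ 1 → quotient 3, remainder 0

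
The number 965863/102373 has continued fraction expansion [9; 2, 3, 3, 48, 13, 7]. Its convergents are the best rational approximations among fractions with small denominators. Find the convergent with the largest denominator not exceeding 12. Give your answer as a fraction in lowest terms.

66/7

List convergents until the denominator exceeds the bound:
a_0 = 9: 9/1  (≤ bound)
a_1 = 2: 19/2  (≤ bound)
a_2 = 3: 66/7  (≤ bound)
a_3 = 3: 217/23  (> 12, stop)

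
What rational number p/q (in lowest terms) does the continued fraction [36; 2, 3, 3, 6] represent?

a_0 = 36: 36/1
a_1 = 2: 73/2
a_2 = 3: 255/7
a_3 = 3: 838/23
a_4 = 6: 5283/145

5283/145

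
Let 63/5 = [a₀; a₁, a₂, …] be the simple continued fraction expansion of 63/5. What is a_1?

Apply division with remainder until the remainder is 0:
⌊63/5⌋ = 12, remainder 3
⌊5/3⌋ = 1, remainder 2

1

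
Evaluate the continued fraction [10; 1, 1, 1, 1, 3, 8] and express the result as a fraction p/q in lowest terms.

1581/149

a_0 = 10: 10/1
a_1 = 1: 11/1
a_2 = 1: 21/2
a_3 = 1: 32/3
a_4 = 1: 53/5
a_5 = 3: 191/18
a_6 = 8: 1581/149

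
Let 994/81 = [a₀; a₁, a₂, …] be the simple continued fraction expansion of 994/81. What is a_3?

2

Apply division with remainder until the remainder is 0:
994 ÷ 81 → quotient 12, remainder 22
81 ÷ 22 → quotient 3, remainder 15
22 ÷ 15 → quotient 1, remainder 7
15 ÷ 7 → quotient 2, remainder 1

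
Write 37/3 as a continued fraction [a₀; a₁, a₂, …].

Run the Euclidean algorithm, recording each quotient:
⌊37/3⌋ = 12, remainder 1
⌊3/1⌋ = 3, remainder 0

[12; 3]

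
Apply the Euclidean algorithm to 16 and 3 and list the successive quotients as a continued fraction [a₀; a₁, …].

[5; 3]

Apply division with remainder until the remainder is 0:
⌊16/3⌋ = 5, remainder 1
⌊3/1⌋ = 3, remainder 0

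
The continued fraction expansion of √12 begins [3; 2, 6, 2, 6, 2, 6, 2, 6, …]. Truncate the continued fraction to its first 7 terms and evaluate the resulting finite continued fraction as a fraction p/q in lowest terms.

Work from the innermost term outward:
Start with 6.
2 + 1/(6/1) = 2 + 1/6 = 13/6
6 + 1/(13/6) = 6 + 6/13 = 84/13
2 + 1/(84/13) = 2 + 13/84 = 181/84
6 + 1/(181/84) = 6 + 84/181 = 1170/181
2 + 1/(1170/181) = 2 + 181/1170 = 2521/1170
3 + 1/(2521/1170) = 3 + 1170/2521 = 8733/2521

8733/2521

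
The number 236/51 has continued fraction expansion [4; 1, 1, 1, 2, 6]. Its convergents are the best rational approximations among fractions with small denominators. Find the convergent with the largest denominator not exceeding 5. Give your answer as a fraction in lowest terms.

14/3

List convergents until the denominator exceeds the bound:
a_0 = 4: 4/1  (≤ bound)
a_1 = 1: 5/1  (≤ bound)
a_2 = 1: 9/2  (≤ bound)
a_3 = 1: 14/3  (≤ bound)
a_4 = 2: 37/8  (> 5, stop)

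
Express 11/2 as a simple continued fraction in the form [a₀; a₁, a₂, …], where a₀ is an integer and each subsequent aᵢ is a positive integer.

11 = 5·2 + 1, so a_0 = 5
2 = 2·1 + 0, so a_1 = 2

[5; 2]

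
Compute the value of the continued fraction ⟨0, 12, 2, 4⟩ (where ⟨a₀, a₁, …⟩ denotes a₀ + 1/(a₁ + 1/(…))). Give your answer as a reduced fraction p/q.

9/112

Compute successive convergents:
a_0 = 0: 0/1
a_1 = 12: 1/12
a_2 = 2: 2/25
a_3 = 4: 9/112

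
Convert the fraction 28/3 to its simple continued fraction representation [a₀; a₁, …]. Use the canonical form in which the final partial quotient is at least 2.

[9; 3]

Repeatedly divide and take the remainder:
28 = 9·3 + 1, so a_0 = 9
3 = 3·1 + 0, so a_1 = 3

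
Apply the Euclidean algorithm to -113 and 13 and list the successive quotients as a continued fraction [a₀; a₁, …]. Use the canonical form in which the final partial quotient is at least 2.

[-9; 3, 4]

-113 = -9·13 + 4, so a_0 = -9
13 = 3·4 + 1, so a_1 = 3
4 = 4·1 + 0, so a_2 = 4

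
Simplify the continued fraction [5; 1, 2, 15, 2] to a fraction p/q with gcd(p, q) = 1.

539/95

Start with 2.
15 + 1/(2/1) = 15 + 1/2 = 31/2
2 + 1/(31/2) = 2 + 2/31 = 64/31
1 + 1/(64/31) = 1 + 31/64 = 95/64
5 + 1/(95/64) = 5 + 64/95 = 539/95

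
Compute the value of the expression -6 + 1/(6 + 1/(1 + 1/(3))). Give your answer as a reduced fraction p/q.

-158/27

Starting at the tail and folding back:
Start with 3.
1 + 1/(3/1) = 1 + 1/3 = 4/3
6 + 1/(4/3) = 6 + 3/4 = 27/4
-6 + 1/(27/4) = -6 + 4/27 = -158/27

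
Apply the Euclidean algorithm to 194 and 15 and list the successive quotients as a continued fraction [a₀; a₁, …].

⌊194/15⌋ = 12, remainder 14
⌊15/14⌋ = 1, remainder 1
⌊14/1⌋ = 14, remainder 0

[12; 1, 14]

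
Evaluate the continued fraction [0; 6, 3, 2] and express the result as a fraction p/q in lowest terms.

7/44

Start with 2.
3 + 1/(2/1) = 3 + 1/2 = 7/2
6 + 1/(7/2) = 6 + 2/7 = 44/7
0 + 1/(44/7) = 0 + 7/44 = 7/44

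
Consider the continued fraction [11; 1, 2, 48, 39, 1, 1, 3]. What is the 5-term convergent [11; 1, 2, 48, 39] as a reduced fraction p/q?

a_0 = 11: 11/1
a_1 = 1: 12/1
a_2 = 2: 35/3
a_3 = 48: 1692/145
a_4 = 39: 66023/5658

66023/5658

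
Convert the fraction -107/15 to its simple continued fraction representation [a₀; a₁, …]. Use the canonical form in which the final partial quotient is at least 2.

Apply division with remainder until the remainder is 0:
⌊-107/15⌋ = -8, remainder 13
⌊15/13⌋ = 1, remainder 2
⌊13/2⌋ = 6, remainder 1
⌊2/1⌋ = 2, remainder 0

[-8; 1, 6, 2]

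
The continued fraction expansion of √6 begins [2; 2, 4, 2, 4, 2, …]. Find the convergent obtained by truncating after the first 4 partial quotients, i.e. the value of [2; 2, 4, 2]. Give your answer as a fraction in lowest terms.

49/20

a_0 = 2: 2/1
a_1 = 2: 5/2
a_2 = 4: 22/9
a_3 = 2: 49/20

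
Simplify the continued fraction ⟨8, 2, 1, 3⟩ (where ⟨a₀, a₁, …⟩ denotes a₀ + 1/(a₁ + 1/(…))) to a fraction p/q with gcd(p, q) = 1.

92/11

Build up convergents one term at a time:
a_0 = 8: 8/1
a_1 = 2: 17/2
a_2 = 1: 25/3
a_3 = 3: 92/11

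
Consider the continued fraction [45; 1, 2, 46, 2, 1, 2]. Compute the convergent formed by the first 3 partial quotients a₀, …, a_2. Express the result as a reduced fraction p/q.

Start with 2.
1 + 1/(2/1) = 1 + 1/2 = 3/2
45 + 1/(3/2) = 45 + 2/3 = 137/3

137/3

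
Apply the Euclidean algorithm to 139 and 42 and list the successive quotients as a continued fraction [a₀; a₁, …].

Apply division with remainder until the remainder is 0:
⌊139/42⌋ = 3, remainder 13
⌊42/13⌋ = 3, remainder 3
⌊13/3⌋ = 4, remainder 1
⌊3/1⌋ = 3, remainder 0

[3; 3, 4, 3]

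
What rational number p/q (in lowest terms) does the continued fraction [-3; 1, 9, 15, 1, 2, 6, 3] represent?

-19881/9470

Start with 3.
6 + 1/(3/1) = 6 + 1/3 = 19/3
2 + 1/(19/3) = 2 + 3/19 = 41/19
1 + 1/(41/19) = 1 + 19/41 = 60/41
15 + 1/(60/41) = 15 + 41/60 = 941/60
9 + 1/(941/60) = 9 + 60/941 = 8529/941
1 + 1/(8529/941) = 1 + 941/8529 = 9470/8529
-3 + 1/(9470/8529) = -3 + 8529/9470 = -19881/9470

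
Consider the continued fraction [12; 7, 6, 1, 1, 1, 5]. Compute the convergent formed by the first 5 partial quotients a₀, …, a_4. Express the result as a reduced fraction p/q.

a_0 = 12: 12/1
a_1 = 7: 85/7
a_2 = 6: 522/43
a_3 = 1: 607/50
a_4 = 1: 1129/93

1129/93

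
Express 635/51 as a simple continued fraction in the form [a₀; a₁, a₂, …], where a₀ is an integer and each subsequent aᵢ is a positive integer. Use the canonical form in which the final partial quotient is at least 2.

Run the Euclidean algorithm, recording each quotient:
635 ÷ 51 → quotient 12, remainder 23
51 ÷ 23 → quotient 2, remainder 5
23 ÷ 5 → quotient 4, remainder 3
5 ÷ 3 → quotient 1, remainder 2
3 ÷ 2 → quotient 1, remainder 1
2 ÷ 1 → quotient 2, remainder 0

[12; 2, 4, 1, 1, 2]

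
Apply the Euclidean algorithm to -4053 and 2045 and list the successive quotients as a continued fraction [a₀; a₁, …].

-4053 ÷ 2045 → quotient -2, remainder 37
2045 ÷ 37 → quotient 55, remainder 10
37 ÷ 10 → quotient 3, remainder 7
10 ÷ 7 → quotient 1, remainder 3
7 ÷ 3 → quotient 2, remainder 1
3 ÷ 1 → quotient 3, remainder 0

[-2; 55, 3, 1, 2, 3]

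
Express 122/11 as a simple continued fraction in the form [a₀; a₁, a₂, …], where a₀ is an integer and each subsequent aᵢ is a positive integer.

[11; 11]

⌊122/11⌋ = 11, remainder 1
⌊11/1⌋ = 11, remainder 0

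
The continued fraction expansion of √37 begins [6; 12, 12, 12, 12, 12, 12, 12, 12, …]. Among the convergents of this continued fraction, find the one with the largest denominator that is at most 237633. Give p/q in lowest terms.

a_0 = 6: 6/1  (≤ bound)
a_1 = 12: 73/12  (≤ bound)
a_2 = 12: 882/145  (≤ bound)
a_3 = 12: 10657/1752  (≤ bound)
a_4 = 12: 128766/21169  (≤ bound)
a_5 = 12: 1555849/255780  (> 237633, stop)

128766/21169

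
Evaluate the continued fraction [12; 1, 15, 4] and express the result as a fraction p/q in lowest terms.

Use the convergent recurrence hₖ = aₖ·hₖ₋₁ + hₖ₋₂ (and likewise for the denominators kₖ):
a_0 = 12: 12/1
a_1 = 1: 13/1
a_2 = 15: 207/16
a_3 = 4: 841/65

841/65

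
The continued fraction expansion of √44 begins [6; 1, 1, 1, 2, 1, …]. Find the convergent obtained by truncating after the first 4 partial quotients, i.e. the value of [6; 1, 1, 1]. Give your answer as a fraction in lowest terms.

20/3

Compute successive convergents:
a_0 = 6: 6/1
a_1 = 1: 7/1
a_2 = 1: 13/2
a_3 = 1: 20/3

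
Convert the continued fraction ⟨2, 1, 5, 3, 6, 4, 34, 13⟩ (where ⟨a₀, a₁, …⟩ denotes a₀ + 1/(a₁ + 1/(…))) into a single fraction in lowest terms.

Build up convergents one term at a time:
a_0 = 2: 2/1
a_1 = 1: 3/1
a_2 = 5: 17/6
a_3 = 3: 54/19
a_4 = 6: 341/120
a_5 = 4: 1418/499
a_6 = 34: 48553/17086
a_7 = 13: 632607/222617

632607/222617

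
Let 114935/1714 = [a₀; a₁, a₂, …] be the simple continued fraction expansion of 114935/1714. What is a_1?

⌊114935/1714⌋ = 67, remainder 97
⌊1714/97⌋ = 17, remainder 65

17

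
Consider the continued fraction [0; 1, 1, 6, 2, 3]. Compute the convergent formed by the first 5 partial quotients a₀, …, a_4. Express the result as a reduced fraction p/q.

Use the convergent recurrence hₖ = aₖ·hₖ₋₁ + hₖ₋₂ (and likewise for the denominators kₖ):
a_0 = 0: 0/1
a_1 = 1: 1/1
a_2 = 1: 1/2
a_3 = 6: 7/13
a_4 = 2: 15/28

15/28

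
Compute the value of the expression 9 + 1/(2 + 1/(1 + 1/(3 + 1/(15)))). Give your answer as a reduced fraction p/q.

1573/168

Collapse the nested fraction from the inside out:
Start with 15.
3 + 1/(15/1) = 3 + 1/15 = 46/15
1 + 1/(46/15) = 1 + 15/46 = 61/46
2 + 1/(61/46) = 2 + 46/61 = 168/61
9 + 1/(168/61) = 9 + 61/168 = 1573/168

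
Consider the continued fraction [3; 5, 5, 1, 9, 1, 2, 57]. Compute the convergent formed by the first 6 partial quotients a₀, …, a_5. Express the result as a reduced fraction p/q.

a_0 = 3: 3/1
a_1 = 5: 16/5
a_2 = 5: 83/26
a_3 = 1: 99/31
a_4 = 9: 974/305
a_5 = 1: 1073/336

1073/336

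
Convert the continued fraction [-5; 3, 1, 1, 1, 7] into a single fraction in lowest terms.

-397/84

a_0 = -5: -5/1
a_1 = 3: -14/3
a_2 = 1: -19/4
a_3 = 1: -33/7
a_4 = 1: -52/11
a_5 = 7: -397/84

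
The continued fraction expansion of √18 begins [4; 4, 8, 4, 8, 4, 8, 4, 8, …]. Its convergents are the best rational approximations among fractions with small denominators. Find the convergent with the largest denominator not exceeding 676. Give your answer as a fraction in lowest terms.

577/136

List convergents until the denominator exceeds the bound:
a_0 = 4: 4/1  (≤ bound)
a_1 = 4: 17/4  (≤ bound)
a_2 = 8: 140/33  (≤ bound)
a_3 = 4: 577/136  (≤ bound)
a_4 = 8: 4756/1121  (> 676, stop)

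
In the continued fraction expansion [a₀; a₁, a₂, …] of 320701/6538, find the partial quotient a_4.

48

Run the Euclidean algorithm, recording each quotient:
⌊320701/6538⌋ = 49, remainder 339
⌊6538/339⌋ = 19, remainder 97
⌊339/97⌋ = 3, remainder 48
⌊97/48⌋ = 2, remainder 1
⌊48/1⌋ = 48, remainder 0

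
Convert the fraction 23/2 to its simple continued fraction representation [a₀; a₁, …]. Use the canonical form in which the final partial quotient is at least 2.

[11; 2]

23 = 11·2 + 1, so a_0 = 11
2 = 2·1 + 0, so a_1 = 2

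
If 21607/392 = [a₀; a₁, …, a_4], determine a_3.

⌊21607/392⌋ = 55, remainder 47
⌊392/47⌋ = 8, remainder 16
⌊47/16⌋ = 2, remainder 15
⌊16/15⌋ = 1, remainder 1

1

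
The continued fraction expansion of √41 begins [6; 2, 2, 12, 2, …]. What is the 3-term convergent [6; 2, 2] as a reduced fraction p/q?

32/5

Start with 2.
2 + 1/(2/1) = 2 + 1/2 = 5/2
6 + 1/(5/2) = 6 + 2/5 = 32/5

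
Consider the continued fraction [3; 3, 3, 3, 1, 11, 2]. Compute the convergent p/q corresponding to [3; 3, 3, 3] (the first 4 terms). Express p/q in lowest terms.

Collapse the nested fraction from the inside out:
Start with 3.
3 + 1/(3/1) = 3 + 1/3 = 10/3
3 + 1/(10/3) = 3 + 3/10 = 33/10
3 + 1/(33/10) = 3 + 10/33 = 109/33

109/33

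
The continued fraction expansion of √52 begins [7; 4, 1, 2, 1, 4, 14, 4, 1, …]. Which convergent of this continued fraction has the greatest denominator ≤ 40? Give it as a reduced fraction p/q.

a_0 = 7: 7/1  (≤ bound)
a_1 = 4: 29/4  (≤ bound)
a_2 = 1: 36/5  (≤ bound)
a_3 = 2: 101/14  (≤ bound)
a_4 = 1: 137/19  (≤ bound)
a_5 = 4: 649/90  (> 40, stop)

137/19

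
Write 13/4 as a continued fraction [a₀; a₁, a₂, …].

⌊13/4⌋ = 3, remainder 1
⌊4/1⌋ = 4, remainder 0

[3; 4]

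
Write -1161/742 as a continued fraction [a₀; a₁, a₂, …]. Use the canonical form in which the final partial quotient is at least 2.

Repeatedly divide and take the remainder:
-1161 ÷ 742 → quotient -2, remainder 323
742 ÷ 323 → quotient 2, remainder 96
323 ÷ 96 → quotient 3, remainder 35
96 ÷ 35 → quotient 2, remainder 26
35 ÷ 26 → quotient 1, remainder 9
26 ÷ 9 → quotient 2, remainder 8
9 ÷ 8 → quotient 1, remainder 1
8 ÷ 1 → quotient 8, remainder 0

[-2; 2, 3, 2, 1, 2, 1, 8]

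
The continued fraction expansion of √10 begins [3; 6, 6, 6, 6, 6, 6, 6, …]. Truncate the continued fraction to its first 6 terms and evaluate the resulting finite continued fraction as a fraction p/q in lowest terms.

27379/8658

Build up convergents one term at a time:
a_0 = 3: 3/1
a_1 = 6: 19/6
a_2 = 6: 117/37
a_3 = 6: 721/228
a_4 = 6: 4443/1405
a_5 = 6: 27379/8658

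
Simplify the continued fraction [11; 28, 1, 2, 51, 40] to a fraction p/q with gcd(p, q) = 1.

Start with 40.
51 + 1/(40/1) = 51 + 1/40 = 2041/40
2 + 1/(2041/40) = 2 + 40/2041 = 4122/2041
1 + 1/(4122/2041) = 1 + 2041/4122 = 6163/4122
28 + 1/(6163/4122) = 28 + 4122/6163 = 176686/6163
11 + 1/(176686/6163) = 11 + 6163/176686 = 1949709/176686

1949709/176686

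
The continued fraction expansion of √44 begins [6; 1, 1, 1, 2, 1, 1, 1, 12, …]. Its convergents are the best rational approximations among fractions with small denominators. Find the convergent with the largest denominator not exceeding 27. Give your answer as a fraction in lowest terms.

126/19

List convergents until the denominator exceeds the bound:
a_0 = 6: 6/1  (≤ bound)
a_1 = 1: 7/1  (≤ bound)
a_2 = 1: 13/2  (≤ bound)
a_3 = 1: 20/3  (≤ bound)
a_4 = 2: 53/8  (≤ bound)
a_5 = 1: 73/11  (≤ bound)
a_6 = 1: 126/19  (≤ bound)
a_7 = 1: 199/30  (> 27, stop)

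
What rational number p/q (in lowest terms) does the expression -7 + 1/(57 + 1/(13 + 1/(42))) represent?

-218000/31221

Work from the innermost term outward:
Start with 42.
13 + 1/(42/1) = 13 + 1/42 = 547/42
57 + 1/(547/42) = 57 + 42/547 = 31221/547
-7 + 1/(31221/547) = -7 + 547/31221 = -218000/31221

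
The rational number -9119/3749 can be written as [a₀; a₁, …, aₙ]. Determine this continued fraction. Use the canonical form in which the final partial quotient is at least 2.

Repeatedly divide and take the remainder:
-9119 ÷ 3749 → quotient -3, remainder 2128
3749 ÷ 2128 → quotient 1, remainder 1621
2128 ÷ 1621 → quotient 1, remainder 507
1621 ÷ 507 → quotient 3, remainder 100
507 ÷ 100 → quotient 5, remainder 7
100 ÷ 7 → quotient 14, remainder 2
7 ÷ 2 → quotient 3, remainder 1
2 ÷ 1 → quotient 2, remainder 0

[-3; 1, 1, 3, 5, 14, 3, 2]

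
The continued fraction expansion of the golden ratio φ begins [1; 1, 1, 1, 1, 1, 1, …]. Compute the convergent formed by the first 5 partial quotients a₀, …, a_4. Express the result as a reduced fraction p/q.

Start with 1.
1 + 1/(1/1) = 1 + 1/1 = 2/1
1 + 1/(2/1) = 1 + 1/2 = 3/2
1 + 1/(3/2) = 1 + 2/3 = 5/3
1 + 1/(5/3) = 1 + 3/5 = 8/5

8/5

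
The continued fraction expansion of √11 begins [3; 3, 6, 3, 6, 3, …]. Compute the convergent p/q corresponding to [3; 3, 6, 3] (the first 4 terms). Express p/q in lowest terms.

199/60

Use the convergent recurrence hₖ = aₖ·hₖ₋₁ + hₖ₋₂ (and likewise for the denominators kₖ):
a_0 = 3: 3/1
a_1 = 3: 10/3
a_2 = 6: 63/19
a_3 = 3: 199/60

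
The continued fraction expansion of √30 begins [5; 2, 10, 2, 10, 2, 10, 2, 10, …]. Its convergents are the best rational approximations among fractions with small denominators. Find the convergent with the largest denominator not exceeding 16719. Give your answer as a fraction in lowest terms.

List convergents until the denominator exceeds the bound:
a_0 = 5: 5/1  (≤ bound)
a_1 = 2: 11/2  (≤ bound)
a_2 = 10: 115/21  (≤ bound)
a_3 = 2: 241/44  (≤ bound)
a_4 = 10: 2525/461  (≤ bound)
a_5 = 2: 5291/966  (≤ bound)
a_6 = 10: 55435/10121  (≤ bound)
a_7 = 2: 116161/21208  (> 16719, stop)

55435/10121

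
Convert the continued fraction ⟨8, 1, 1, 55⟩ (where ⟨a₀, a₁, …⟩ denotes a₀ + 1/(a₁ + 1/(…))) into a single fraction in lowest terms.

944/111

Work from the innermost term outward:
Start with 55.
1 + 1/(55/1) = 1 + 1/55 = 56/55
1 + 1/(56/55) = 1 + 55/56 = 111/56
8 + 1/(111/56) = 8 + 56/111 = 944/111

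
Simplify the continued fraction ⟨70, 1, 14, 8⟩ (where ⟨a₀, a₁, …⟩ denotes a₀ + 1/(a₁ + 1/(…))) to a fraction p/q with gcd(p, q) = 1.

8583/121

Use the convergent recurrence hₖ = aₖ·hₖ₋₁ + hₖ₋₂ (and likewise for the denominators kₖ):
a_0 = 70: 70/1
a_1 = 1: 71/1
a_2 = 14: 1064/15
a_3 = 8: 8583/121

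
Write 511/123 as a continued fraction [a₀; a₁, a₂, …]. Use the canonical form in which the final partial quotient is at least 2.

[4; 6, 2, 9]

511 = 4·123 + 19, so a_0 = 4
123 = 6·19 + 9, so a_1 = 6
19 = 2·9 + 1, so a_2 = 2
9 = 9·1 + 0, so a_3 = 9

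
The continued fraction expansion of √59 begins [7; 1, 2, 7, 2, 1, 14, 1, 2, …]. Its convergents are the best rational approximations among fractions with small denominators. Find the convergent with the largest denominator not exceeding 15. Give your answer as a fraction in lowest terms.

a_0 = 7: 7/1  (≤ bound)
a_1 = 1: 8/1  (≤ bound)
a_2 = 2: 23/3  (≤ bound)
a_3 = 7: 169/22  (> 15, stop)

23/3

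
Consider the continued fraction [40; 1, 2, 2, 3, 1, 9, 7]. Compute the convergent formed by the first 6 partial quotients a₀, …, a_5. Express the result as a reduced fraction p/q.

1262/31

Start with 1.
3 + 1/(1/1) = 3 + 1/1 = 4/1
2 + 1/(4/1) = 2 + 1/4 = 9/4
2 + 1/(9/4) = 2 + 4/9 = 22/9
1 + 1/(22/9) = 1 + 9/22 = 31/22
40 + 1/(31/22) = 40 + 22/31 = 1262/31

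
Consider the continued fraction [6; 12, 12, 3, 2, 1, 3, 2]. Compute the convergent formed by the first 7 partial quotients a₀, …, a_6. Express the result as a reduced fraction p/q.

Use the convergent recurrence hₖ = aₖ·hₖ₋₁ + hₖ₋₂ (and likewise for the denominators kₖ):
a_0 = 6: 6/1
a_1 = 12: 73/12
a_2 = 12: 882/145
a_3 = 3: 2719/447
a_4 = 2: 6320/1039
a_5 = 1: 9039/1486
a_6 = 3: 33437/5497

33437/5497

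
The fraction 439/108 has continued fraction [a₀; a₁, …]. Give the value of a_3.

3

439 ÷ 108 → quotient 4, remainder 7
108 ÷ 7 → quotient 15, remainder 3
7 ÷ 3 → quotient 2, remainder 1
3 ÷ 1 → quotient 3, remainder 0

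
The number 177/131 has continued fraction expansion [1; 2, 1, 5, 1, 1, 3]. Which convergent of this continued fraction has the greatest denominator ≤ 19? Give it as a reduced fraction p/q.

23/17

a_0 = 1: 1/1  (≤ bound)
a_1 = 2: 3/2  (≤ bound)
a_2 = 1: 4/3  (≤ bound)
a_3 = 5: 23/17  (≤ bound)
a_4 = 1: 27/20  (> 19, stop)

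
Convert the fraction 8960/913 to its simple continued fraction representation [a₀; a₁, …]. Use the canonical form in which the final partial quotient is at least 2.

[9; 1, 4, 2, 1, 2, 3, 6]

8960 ÷ 913 → quotient 9, remainder 743
913 ÷ 743 → quotient 1, remainder 170
743 ÷ 170 → quotient 4, remainder 63
170 ÷ 63 → quotient 2, remainder 44
63 ÷ 44 → quotient 1, remainder 19
44 ÷ 19 → quotient 2, remainder 6
19 ÷ 6 → quotient 3, remainder 1
6 ÷ 1 → quotient 6, remainder 0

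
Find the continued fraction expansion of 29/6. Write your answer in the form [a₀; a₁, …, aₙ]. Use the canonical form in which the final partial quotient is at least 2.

[4; 1, 5]

Apply division with remainder until the remainder is 0:
29 ÷ 6 → quotient 4, remainder 5
6 ÷ 5 → quotient 1, remainder 1
5 ÷ 1 → quotient 5, remainder 0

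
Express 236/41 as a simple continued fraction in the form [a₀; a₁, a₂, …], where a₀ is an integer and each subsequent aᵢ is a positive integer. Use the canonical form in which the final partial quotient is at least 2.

236 = 5·41 + 31, so a_0 = 5
41 = 1·31 + 10, so a_1 = 1
31 = 3·10 + 1, so a_2 = 3
10 = 10·1 + 0, so a_3 = 10

[5; 1, 3, 10]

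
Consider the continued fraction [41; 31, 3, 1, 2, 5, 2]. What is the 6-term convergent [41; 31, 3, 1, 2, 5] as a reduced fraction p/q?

75704/1845

a_0 = 41: 41/1
a_1 = 31: 1272/31
a_2 = 3: 3857/94
a_3 = 1: 5129/125
a_4 = 2: 14115/344
a_5 = 5: 75704/1845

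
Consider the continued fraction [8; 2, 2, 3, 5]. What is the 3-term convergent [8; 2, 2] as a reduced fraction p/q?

a_0 = 8: 8/1
a_1 = 2: 17/2
a_2 = 2: 42/5

42/5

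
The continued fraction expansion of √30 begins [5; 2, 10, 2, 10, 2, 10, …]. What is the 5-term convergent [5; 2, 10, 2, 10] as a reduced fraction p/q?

2525/461

Build up convergents one term at a time:
a_0 = 5: 5/1
a_1 = 2: 11/2
a_2 = 10: 115/21
a_3 = 2: 241/44
a_4 = 10: 2525/461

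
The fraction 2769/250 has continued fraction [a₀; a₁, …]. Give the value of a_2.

6

2769 ÷ 250 → quotient 11, remainder 19
250 ÷ 19 → quotient 13, remainder 3
19 ÷ 3 → quotient 6, remainder 1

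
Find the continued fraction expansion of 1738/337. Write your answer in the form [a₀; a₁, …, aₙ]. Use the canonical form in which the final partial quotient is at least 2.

⌊1738/337⌋ = 5, remainder 53
⌊337/53⌋ = 6, remainder 19
⌊53/19⌋ = 2, remainder 15
⌊19/15⌋ = 1, remainder 4
⌊15/4⌋ = 3, remainder 3
⌊4/3⌋ = 1, remainder 1
⌊3/1⌋ = 3, remainder 0

[5; 6, 2, 1, 3, 1, 3]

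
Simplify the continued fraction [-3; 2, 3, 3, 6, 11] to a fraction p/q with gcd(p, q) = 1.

-4151/1618

Start with 11.
6 + 1/(11/1) = 6 + 1/11 = 67/11
3 + 1/(67/11) = 3 + 11/67 = 212/67
3 + 1/(212/67) = 3 + 67/212 = 703/212
2 + 1/(703/212) = 2 + 212/703 = 1618/703
-3 + 1/(1618/703) = -3 + 703/1618 = -4151/1618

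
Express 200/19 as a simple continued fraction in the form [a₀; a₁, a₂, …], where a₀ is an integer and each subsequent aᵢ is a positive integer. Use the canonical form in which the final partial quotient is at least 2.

200 ÷ 19 → quotient 10, remainder 10
19 ÷ 10 → quotient 1, remainder 9
10 ÷ 9 → quotient 1, remainder 1
9 ÷ 1 → quotient 9, remainder 0

[10; 1, 1, 9]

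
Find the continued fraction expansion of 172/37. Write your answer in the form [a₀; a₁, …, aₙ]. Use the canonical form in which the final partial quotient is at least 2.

[4; 1, 1, 1, 5, 2]

Run the Euclidean algorithm, recording each quotient:
⌊172/37⌋ = 4, remainder 24
⌊37/24⌋ = 1, remainder 13
⌊24/13⌋ = 1, remainder 11
⌊13/11⌋ = 1, remainder 2
⌊11/2⌋ = 5, remainder 1
⌊2/1⌋ = 2, remainder 0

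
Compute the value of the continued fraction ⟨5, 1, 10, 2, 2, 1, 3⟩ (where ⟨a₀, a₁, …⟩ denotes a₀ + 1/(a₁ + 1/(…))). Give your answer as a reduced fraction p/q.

Work from the innermost term outward:
Start with 3.
1 + 1/(3/1) = 1 + 1/3 = 4/3
2 + 1/(4/3) = 2 + 3/4 = 11/4
2 + 1/(11/4) = 2 + 4/11 = 26/11
10 + 1/(26/11) = 10 + 11/26 = 271/26
1 + 1/(271/26) = 1 + 26/271 = 297/271
5 + 1/(297/271) = 5 + 271/297 = 1756/297

1756/297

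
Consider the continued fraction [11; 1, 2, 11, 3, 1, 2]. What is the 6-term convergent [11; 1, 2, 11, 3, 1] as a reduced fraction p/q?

1623/139

a_0 = 11: 11/1
a_1 = 1: 12/1
a_2 = 2: 35/3
a_3 = 11: 397/34
a_4 = 3: 1226/105
a_5 = 1: 1623/139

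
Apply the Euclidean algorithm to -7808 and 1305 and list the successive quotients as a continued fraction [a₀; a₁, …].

-7808 ÷ 1305 → quotient -6, remainder 22
1305 ÷ 22 → quotient 59, remainder 7
22 ÷ 7 → quotient 3, remainder 1
7 ÷ 1 → quotient 7, remainder 0

[-6; 59, 3, 7]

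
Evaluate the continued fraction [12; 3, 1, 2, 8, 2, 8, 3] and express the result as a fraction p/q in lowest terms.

63212/5151

Start with 3.
8 + 1/(3/1) = 8 + 1/3 = 25/3
2 + 1/(25/3) = 2 + 3/25 = 53/25
8 + 1/(53/25) = 8 + 25/53 = 449/53
2 + 1/(449/53) = 2 + 53/449 = 951/449
1 + 1/(951/449) = 1 + 449/951 = 1400/951
3 + 1/(1400/951) = 3 + 951/1400 = 5151/1400
12 + 1/(5151/1400) = 12 + 1400/5151 = 63212/5151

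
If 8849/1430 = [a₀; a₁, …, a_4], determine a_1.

5

8849 = 6·1430 + 269, so a_0 = 6
1430 = 5·269 + 85, so a_1 = 5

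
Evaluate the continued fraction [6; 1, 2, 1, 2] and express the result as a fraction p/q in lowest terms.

Start with 2.
1 + 1/(2/1) = 1 + 1/2 = 3/2
2 + 1/(3/2) = 2 + 2/3 = 8/3
1 + 1/(8/3) = 1 + 3/8 = 11/8
6 + 1/(11/8) = 6 + 8/11 = 74/11

74/11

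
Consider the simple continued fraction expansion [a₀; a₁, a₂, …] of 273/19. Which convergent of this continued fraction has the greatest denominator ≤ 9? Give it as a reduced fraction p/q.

115/8

List convergents until the denominator exceeds the bound:
a_0 = 14: 14/1  (≤ bound)
a_1 = 2: 29/2  (≤ bound)
a_2 = 1: 43/3  (≤ bound)
a_3 = 2: 115/8  (≤ bound)
a_4 = 2: 273/19  (> 9, stop)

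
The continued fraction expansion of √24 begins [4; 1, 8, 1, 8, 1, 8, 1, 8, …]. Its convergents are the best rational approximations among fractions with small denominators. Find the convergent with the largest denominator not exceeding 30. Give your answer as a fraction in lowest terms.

49/10

a_0 = 4: 4/1  (≤ bound)
a_1 = 1: 5/1  (≤ bound)
a_2 = 8: 44/9  (≤ bound)
a_3 = 1: 49/10  (≤ bound)
a_4 = 8: 436/89  (> 30, stop)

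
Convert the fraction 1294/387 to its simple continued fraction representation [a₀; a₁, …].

[3; 2, 1, 10, 12]

⌊1294/387⌋ = 3, remainder 133
⌊387/133⌋ = 2, remainder 121
⌊133/121⌋ = 1, remainder 12
⌊121/12⌋ = 10, remainder 1
⌊12/1⌋ = 12, remainder 0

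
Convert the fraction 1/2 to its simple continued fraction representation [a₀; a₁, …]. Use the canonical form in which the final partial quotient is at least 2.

⌊1/2⌋ = 0, remainder 1
⌊2/1⌋ = 2, remainder 0

[0; 2]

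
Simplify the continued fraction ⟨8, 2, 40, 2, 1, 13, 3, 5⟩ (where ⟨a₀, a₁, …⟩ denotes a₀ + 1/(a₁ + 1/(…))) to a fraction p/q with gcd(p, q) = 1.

465541/54809

Start with 5.
3 + 1/(5/1) = 3 + 1/5 = 16/5
13 + 1/(16/5) = 13 + 5/16 = 213/16
1 + 1/(213/16) = 1 + 16/213 = 229/213
2 + 1/(229/213) = 2 + 213/229 = 671/229
40 + 1/(671/229) = 40 + 229/671 = 27069/671
2 + 1/(27069/671) = 2 + 671/27069 = 54809/27069
8 + 1/(54809/27069) = 8 + 27069/54809 = 465541/54809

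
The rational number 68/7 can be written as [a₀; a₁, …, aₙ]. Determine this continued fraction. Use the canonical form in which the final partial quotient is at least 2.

[9; 1, 2, 2]

Run the Euclidean algorithm, recording each quotient:
68 = 9·7 + 5, so a_0 = 9
7 = 1·5 + 2, so a_1 = 1
5 = 2·2 + 1, so a_2 = 2
2 = 2·1 + 0, so a_3 = 2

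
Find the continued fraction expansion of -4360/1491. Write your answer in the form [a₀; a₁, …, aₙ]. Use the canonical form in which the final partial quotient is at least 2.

[-3; 13, 5, 7, 3]

-4360 = -3·1491 + 113, so a_0 = -3
1491 = 13·113 + 22, so a_1 = 13
113 = 5·22 + 3, so a_2 = 5
22 = 7·3 + 1, so a_3 = 7
3 = 3·1 + 0, so a_4 = 3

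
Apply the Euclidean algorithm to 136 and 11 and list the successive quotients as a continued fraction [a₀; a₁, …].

[12; 2, 1, 3]

136 ÷ 11 → quotient 12, remainder 4
11 ÷ 4 → quotient 2, remainder 3
4 ÷ 3 → quotient 1, remainder 1
3 ÷ 1 → quotient 3, remainder 0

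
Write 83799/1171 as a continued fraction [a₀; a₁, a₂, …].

Run the Euclidean algorithm, recording each quotient:
⌊83799/1171⌋ = 71, remainder 658
⌊1171/658⌋ = 1, remainder 513
⌊658/513⌋ = 1, remainder 145
⌊513/145⌋ = 3, remainder 78
⌊145/78⌋ = 1, remainder 67
⌊78/67⌋ = 1, remainder 11
⌊67/11⌋ = 6, remainder 1
⌊11/1⌋ = 11, remainder 0

[71; 1, 1, 3, 1, 1, 6, 11]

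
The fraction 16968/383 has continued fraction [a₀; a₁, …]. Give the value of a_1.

3

16968 = 44·383 + 116, so a_0 = 44
383 = 3·116 + 35, so a_1 = 3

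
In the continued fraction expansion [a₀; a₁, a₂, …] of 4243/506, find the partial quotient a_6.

⌊4243/506⌋ = 8, remainder 195
⌊506/195⌋ = 2, remainder 116
⌊195/116⌋ = 1, remainder 79
⌊116/79⌋ = 1, remainder 37
⌊79/37⌋ = 2, remainder 5
⌊37/5⌋ = 7, remainder 2
⌊5/2⌋ = 2, remainder 1

2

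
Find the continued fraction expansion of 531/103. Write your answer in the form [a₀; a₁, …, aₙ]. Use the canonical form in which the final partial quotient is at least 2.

⌊531/103⌋ = 5, remainder 16
⌊103/16⌋ = 6, remainder 7
⌊16/7⌋ = 2, remainder 2
⌊7/2⌋ = 3, remainder 1
⌊2/1⌋ = 2, remainder 0

[5; 6, 2, 3, 2]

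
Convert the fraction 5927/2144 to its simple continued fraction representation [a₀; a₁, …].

Apply division with remainder until the remainder is 0:
5927 = 2·2144 + 1639, so a_0 = 2
2144 = 1·1639 + 505, so a_1 = 1
1639 = 3·505 + 124, so a_2 = 3
505 = 4·124 + 9, so a_3 = 4
124 = 13·9 + 7, so a_4 = 13
9 = 1·7 + 2, so a_5 = 1
7 = 3·2 + 1, so a_6 = 3
2 = 2·1 + 0, so a_7 = 2

[2; 1, 3, 4, 13, 1, 3, 2]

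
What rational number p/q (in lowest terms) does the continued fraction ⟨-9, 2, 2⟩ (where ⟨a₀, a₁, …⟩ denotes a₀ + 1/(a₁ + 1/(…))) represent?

Start with 2.
2 + 1/(2/1) = 2 + 1/2 = 5/2
-9 + 1/(5/2) = -9 + 2/5 = -43/5

-43/5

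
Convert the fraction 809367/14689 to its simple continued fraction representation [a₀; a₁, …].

[55; 9, 1, 46, 2, 15]

⌊809367/14689⌋ = 55, remainder 1472
⌊14689/1472⌋ = 9, remainder 1441
⌊1472/1441⌋ = 1, remainder 31
⌊1441/31⌋ = 46, remainder 15
⌊31/15⌋ = 2, remainder 1
⌊15/1⌋ = 15, remainder 0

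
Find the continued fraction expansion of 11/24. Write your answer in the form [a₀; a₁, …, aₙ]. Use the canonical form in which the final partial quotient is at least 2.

[0; 2, 5, 2]

⌊11/24⌋ = 0, remainder 11
⌊24/11⌋ = 2, remainder 2
⌊11/2⌋ = 5, remainder 1
⌊2/1⌋ = 2, remainder 0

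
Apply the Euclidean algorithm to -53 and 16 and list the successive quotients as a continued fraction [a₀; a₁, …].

[-4; 1, 2, 5]

Apply division with remainder until the remainder is 0:
⌊-53/16⌋ = -4, remainder 11
⌊16/11⌋ = 1, remainder 5
⌊11/5⌋ = 2, remainder 1
⌊5/1⌋ = 5, remainder 0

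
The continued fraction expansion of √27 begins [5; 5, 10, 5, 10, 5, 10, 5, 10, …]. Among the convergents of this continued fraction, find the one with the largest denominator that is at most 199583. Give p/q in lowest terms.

716035/137801

List convergents until the denominator exceeds the bound:
a_0 = 5: 5/1  (≤ bound)
a_1 = 5: 26/5  (≤ bound)
a_2 = 10: 265/51  (≤ bound)
a_3 = 5: 1351/260  (≤ bound)
a_4 = 10: 13775/2651  (≤ bound)
a_5 = 5: 70226/13515  (≤ bound)
a_6 = 10: 716035/137801  (≤ bound)
a_7 = 5: 3650401/702520  (> 199583, stop)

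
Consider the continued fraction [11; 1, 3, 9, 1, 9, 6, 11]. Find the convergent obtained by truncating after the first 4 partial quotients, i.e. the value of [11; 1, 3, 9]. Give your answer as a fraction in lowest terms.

Start with 9.
3 + 1/(9/1) = 3 + 1/9 = 28/9
1 + 1/(28/9) = 1 + 9/28 = 37/28
11 + 1/(37/28) = 11 + 28/37 = 435/37

435/37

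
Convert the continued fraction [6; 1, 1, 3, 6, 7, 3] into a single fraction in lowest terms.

a_0 = 6: 6/1
a_1 = 1: 7/1
a_2 = 1: 13/2
a_3 = 3: 46/7
a_4 = 6: 289/44
a_5 = 7: 2069/315
a_6 = 3: 6496/989

6496/989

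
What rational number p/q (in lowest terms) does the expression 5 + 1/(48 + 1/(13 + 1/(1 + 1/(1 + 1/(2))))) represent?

Start with 2.
1 + 1/(2/1) = 1 + 1/2 = 3/2
1 + 1/(3/2) = 1 + 2/3 = 5/3
13 + 1/(5/3) = 13 + 3/5 = 68/5
48 + 1/(68/5) = 48 + 5/68 = 3269/68
5 + 1/(3269/68) = 5 + 68/3269 = 16413/3269

16413/3269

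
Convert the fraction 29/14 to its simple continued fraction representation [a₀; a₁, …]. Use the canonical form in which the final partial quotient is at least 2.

29 = 2·14 + 1, so a_0 = 2
14 = 14·1 + 0, so a_1 = 14

[2; 14]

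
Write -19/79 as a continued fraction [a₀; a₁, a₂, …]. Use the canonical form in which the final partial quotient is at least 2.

-19 ÷ 79 → quotient -1, remainder 60
79 ÷ 60 → quotient 1, remainder 19
60 ÷ 19 → quotient 3, remainder 3
19 ÷ 3 → quotient 6, remainder 1
3 ÷ 1 → quotient 3, remainder 0

[-1; 1, 3, 6, 3]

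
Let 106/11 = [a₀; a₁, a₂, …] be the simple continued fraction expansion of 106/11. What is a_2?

1

⌊106/11⌋ = 9, remainder 7
⌊11/7⌋ = 1, remainder 4
⌊7/4⌋ = 1, remainder 3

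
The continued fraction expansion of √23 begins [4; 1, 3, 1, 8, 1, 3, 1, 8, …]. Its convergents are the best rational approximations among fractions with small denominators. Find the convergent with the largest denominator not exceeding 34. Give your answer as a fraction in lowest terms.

List convergents until the denominator exceeds the bound:
a_0 = 4: 4/1  (≤ bound)
a_1 = 1: 5/1  (≤ bound)
a_2 = 3: 19/4  (≤ bound)
a_3 = 1: 24/5  (≤ bound)
a_4 = 8: 211/44  (> 34, stop)

24/5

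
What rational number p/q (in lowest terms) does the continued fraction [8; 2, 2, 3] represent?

Collapse the nested fraction from the inside out:
Start with 3.
2 + 1/(3/1) = 2 + 1/3 = 7/3
2 + 1/(7/3) = 2 + 3/7 = 17/7
8 + 1/(17/7) = 8 + 7/17 = 143/17

143/17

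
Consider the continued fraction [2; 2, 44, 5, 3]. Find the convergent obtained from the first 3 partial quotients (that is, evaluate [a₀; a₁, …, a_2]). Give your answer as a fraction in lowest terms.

222/89

Start with 44.
2 + 1/(44/1) = 2 + 1/44 = 89/44
2 + 1/(89/44) = 2 + 44/89 = 222/89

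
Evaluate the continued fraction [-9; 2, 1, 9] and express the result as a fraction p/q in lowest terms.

-251/29

Start with 9.
1 + 1/(9/1) = 1 + 1/9 = 10/9
2 + 1/(10/9) = 2 + 9/10 = 29/10
-9 + 1/(29/10) = -9 + 10/29 = -251/29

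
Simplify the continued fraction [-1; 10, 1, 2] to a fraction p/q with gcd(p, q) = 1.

Start with 2.
1 + 1/(2/1) = 1 + 1/2 = 3/2
10 + 1/(3/2) = 10 + 2/3 = 32/3
-1 + 1/(32/3) = -1 + 3/32 = -29/32

-29/32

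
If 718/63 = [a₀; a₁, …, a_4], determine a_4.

12

Repeatedly divide and take the remainder:
718 ÷ 63 → quotient 11, remainder 25
63 ÷ 25 → quotient 2, remainder 13
25 ÷ 13 → quotient 1, remainder 12
13 ÷ 12 → quotient 1, remainder 1
12 ÷ 1 → quotient 12, remainder 0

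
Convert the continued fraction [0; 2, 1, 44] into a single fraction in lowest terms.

Build up convergents one term at a time:
a_0 = 0: 0/1
a_1 = 2: 1/2
a_2 = 1: 1/3
a_3 = 44: 45/134

45/134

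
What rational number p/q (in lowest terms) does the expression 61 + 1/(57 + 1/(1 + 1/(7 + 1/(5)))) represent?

Build up convergents one term at a time:
a_0 = 61: 61/1
a_1 = 57: 3478/57
a_2 = 1: 3539/58
a_3 = 7: 28251/463
a_4 = 5: 144794/2373

144794/2373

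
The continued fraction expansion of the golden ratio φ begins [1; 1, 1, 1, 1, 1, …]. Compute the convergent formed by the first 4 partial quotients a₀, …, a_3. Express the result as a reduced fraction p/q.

5/3

a_0 = 1: 1/1
a_1 = 1: 2/1
a_2 = 1: 3/2
a_3 = 1: 5/3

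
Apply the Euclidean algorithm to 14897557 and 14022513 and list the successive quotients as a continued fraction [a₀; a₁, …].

⌊14897557/14022513⌋ = 1, remainder 875044
⌊14022513/875044⌋ = 16, remainder 21809
⌊875044/21809⌋ = 40, remainder 2684
⌊21809/2684⌋ = 8, remainder 337
⌊2684/337⌋ = 7, remainder 325
⌊337/325⌋ = 1, remainder 12
⌊325/12⌋ = 27, remainder 1
⌊12/1⌋ = 12, remainder 0

[1; 16, 40, 8, 7, 1, 27, 12]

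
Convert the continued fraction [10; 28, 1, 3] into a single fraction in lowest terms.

1154/115

Start with 3.
1 + 1/(3/1) = 1 + 1/3 = 4/3
28 + 1/(4/3) = 28 + 3/4 = 115/4
10 + 1/(115/4) = 10 + 4/115 = 1154/115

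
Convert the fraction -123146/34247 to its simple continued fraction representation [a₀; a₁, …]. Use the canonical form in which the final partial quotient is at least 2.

⌊-123146/34247⌋ = -4, remainder 13842
⌊34247/13842⌋ = 2, remainder 6563
⌊13842/6563⌋ = 2, remainder 716
⌊6563/716⌋ = 9, remainder 119
⌊716/119⌋ = 6, remainder 2
⌊119/2⌋ = 59, remainder 1
⌊2/1⌋ = 2, remainder 0

[-4; 2, 2, 9, 6, 59, 2]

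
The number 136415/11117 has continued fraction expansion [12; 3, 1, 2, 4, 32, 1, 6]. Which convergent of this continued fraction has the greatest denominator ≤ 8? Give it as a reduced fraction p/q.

49/4

a_0 = 12: 12/1  (≤ bound)
a_1 = 3: 37/3  (≤ bound)
a_2 = 1: 49/4  (≤ bound)
a_3 = 2: 135/11  (> 8, stop)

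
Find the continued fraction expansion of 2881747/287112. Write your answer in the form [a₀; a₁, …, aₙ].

[10; 27, 58, 14, 13]

2881747 = 10·287112 + 10627, so a_0 = 10
287112 = 27·10627 + 183, so a_1 = 27
10627 = 58·183 + 13, so a_2 = 58
183 = 14·13 + 1, so a_3 = 14
13 = 13·1 + 0, so a_4 = 13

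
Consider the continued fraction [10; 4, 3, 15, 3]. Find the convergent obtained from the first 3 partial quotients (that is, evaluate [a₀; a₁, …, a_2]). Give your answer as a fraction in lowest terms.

Compute successive convergents:
a_0 = 10: 10/1
a_1 = 4: 41/4
a_2 = 3: 133/13

133/13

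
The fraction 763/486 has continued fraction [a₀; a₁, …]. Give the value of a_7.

2

Apply division with remainder until the remainder is 0:
⌊763/486⌋ = 1, remainder 277
⌊486/277⌋ = 1, remainder 209
⌊277/209⌋ = 1, remainder 68
⌊209/68⌋ = 3, remainder 5
⌊68/5⌋ = 13, remainder 3
⌊5/3⌋ = 1, remainder 2
⌊3/2⌋ = 1, remainder 1
⌊2/1⌋ = 2, remainder 0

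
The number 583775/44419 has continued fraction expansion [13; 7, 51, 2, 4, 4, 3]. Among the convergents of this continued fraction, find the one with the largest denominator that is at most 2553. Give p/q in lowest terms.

9502/723

a_0 = 13: 13/1  (≤ bound)
a_1 = 7: 92/7  (≤ bound)
a_2 = 51: 4705/358  (≤ bound)
a_3 = 2: 9502/723  (≤ bound)
a_4 = 4: 42713/3250  (> 2553, stop)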